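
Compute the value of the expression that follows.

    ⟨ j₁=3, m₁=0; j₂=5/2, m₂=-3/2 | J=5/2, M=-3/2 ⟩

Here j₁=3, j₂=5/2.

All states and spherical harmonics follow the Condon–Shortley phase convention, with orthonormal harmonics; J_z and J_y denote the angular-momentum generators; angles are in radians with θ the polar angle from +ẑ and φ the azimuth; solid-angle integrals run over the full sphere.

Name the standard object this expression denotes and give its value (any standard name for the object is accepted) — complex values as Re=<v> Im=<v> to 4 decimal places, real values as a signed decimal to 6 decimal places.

Clebsch–Gordan coefficient, −√(7/30) ≈ -0.483046

This is a Clebsch–Gordan (vector-coupling) coefficient.
triangle: 3!*3!*2!/9! = 72/362880
(j±m)!: 3!*3!*1!*4!*1!*4! = 20736
prefactor² = (2J+1)*Δ*N² = 864/35
  k=0: +1/(0!*3!*3!*1!*0!*1!) = 1/36
  k=1: −1/(1!*2!*2!*0!*1!*2!) = -1/8
Σ = -7/72  ⇒  CG² = 864/35*(-7/72)² = 7/30
CG = −√(7/30) = -0.483046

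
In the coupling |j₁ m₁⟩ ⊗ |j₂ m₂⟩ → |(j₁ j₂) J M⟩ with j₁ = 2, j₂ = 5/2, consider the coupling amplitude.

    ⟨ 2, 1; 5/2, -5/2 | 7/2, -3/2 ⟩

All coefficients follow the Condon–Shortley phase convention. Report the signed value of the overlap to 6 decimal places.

√[8·1!3!4!/9! · 3!1!0!5!2!5!] = √(3840/7)
  +(−1)^0/∏(0,1,1,0,2,4)! = 1/48  (running 1/48)
⟨..|..⟩ = √(3840/7)·(1/48) = +0.487950

+0.487950  (= +√(5/21))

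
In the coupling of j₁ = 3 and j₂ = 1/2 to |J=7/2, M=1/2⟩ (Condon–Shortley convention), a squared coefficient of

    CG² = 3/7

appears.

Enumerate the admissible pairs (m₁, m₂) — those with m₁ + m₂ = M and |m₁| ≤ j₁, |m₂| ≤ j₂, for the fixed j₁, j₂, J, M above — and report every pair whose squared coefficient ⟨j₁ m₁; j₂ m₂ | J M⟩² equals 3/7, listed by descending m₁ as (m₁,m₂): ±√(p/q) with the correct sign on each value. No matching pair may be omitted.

(1,-1/2): +√(3/7)

Admissible pairs with m₁+m₂ = M = 1/2: (0,1/2), (1,-1/2)
  (m₁,m₂)=(1,-1/2): CG² = 3/7, CG = +√(3/7)   ← matches the target
  (m₁,m₂)=(0,1/2): CG² = 4/7, CG = +√(4/7)
Pairs with CG² = 3/7: (1,-1/2): +√(3/7)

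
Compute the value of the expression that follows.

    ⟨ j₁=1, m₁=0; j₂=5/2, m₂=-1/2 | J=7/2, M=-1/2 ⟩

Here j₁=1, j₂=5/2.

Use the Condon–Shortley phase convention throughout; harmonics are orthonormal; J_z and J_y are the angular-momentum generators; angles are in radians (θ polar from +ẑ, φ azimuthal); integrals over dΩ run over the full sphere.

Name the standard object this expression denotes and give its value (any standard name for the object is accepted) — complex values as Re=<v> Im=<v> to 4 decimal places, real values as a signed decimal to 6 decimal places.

This is a Clebsch–Gordan (vector-coupling) coefficient.
√[8·0!2!5!/8! · 1!1!2!3!3!4!] = √(576/7)
  +(−1)^0/∏(0,0,1,2,1,3)! = 1/12  (running 1/12)
⟨..|..⟩ = √(576/7)·(1/12) = +0.755929

Clebsch–Gordan coefficient, +√(4/7) ≈ +0.755929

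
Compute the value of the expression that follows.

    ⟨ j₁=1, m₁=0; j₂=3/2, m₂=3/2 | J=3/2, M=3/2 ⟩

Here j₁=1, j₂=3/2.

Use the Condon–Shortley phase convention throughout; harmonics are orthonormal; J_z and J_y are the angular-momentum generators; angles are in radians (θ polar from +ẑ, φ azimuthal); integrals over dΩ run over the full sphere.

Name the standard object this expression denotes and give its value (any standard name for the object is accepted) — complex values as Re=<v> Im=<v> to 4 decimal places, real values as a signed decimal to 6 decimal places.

This is a Clebsch–Gordan (vector-coupling) coefficient.
triangle: 1!·1!·2!/5! = 2/120
(j±m)!: 1!·1!·3!·0!·3!·0! = 36
prefactor² = (2J+1)·Δ·N² = 12/5
  k=1: −1/(1!·0!·0!·2!·1!·0!) = -1/2
Σ = -1/2  ⇒  CG² = 12/5·(-1/2)² = 3/5
CG = −√(3/5) = -0.774597

Clebsch–Gordan coefficient, −√(3/5) ≈ -0.774597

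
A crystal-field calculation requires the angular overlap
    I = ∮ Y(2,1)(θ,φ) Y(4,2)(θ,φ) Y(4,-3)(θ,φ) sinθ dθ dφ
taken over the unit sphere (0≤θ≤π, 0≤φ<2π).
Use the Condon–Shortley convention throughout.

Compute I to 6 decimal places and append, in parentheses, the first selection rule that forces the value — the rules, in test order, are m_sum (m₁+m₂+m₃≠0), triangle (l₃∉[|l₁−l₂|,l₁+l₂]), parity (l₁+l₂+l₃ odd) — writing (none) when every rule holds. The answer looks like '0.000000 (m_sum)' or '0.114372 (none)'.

m-sum 0 ✓  L=10 even ✓  2≤4≤6 ✓
Π(2lᵢ+1) = 5×9×9 = 405
triangle coeff Δ(2,4,4) = 1/13860
Σ_t [0,2]: t=0:+1/192 t=1:−1/36 t=2:+1/192 = -5/288
(3j)²=20/693 [(2 4 4; 0 0 0)], sign=-1
Σ_t [0,1]: t=0:+1/1440 t=1:−1/240 = -1/288
(3j)²=5/132 [(2 4 4; 1 2 -3)], sign=+1
⇒ 4πI² = 375/847
I = (-1)√(375/847/(4π)) = -0.18770204
No selection rule forces the value: the integral is nonzero (none).

-0.187702 (none)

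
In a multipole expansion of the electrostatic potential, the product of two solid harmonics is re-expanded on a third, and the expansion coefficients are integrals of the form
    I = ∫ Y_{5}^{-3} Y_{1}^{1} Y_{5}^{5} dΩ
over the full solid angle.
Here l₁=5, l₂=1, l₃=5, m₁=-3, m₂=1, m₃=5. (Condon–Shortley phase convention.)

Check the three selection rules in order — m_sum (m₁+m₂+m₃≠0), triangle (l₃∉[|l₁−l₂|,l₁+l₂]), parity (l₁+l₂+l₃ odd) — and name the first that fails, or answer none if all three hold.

azimuthal sum: -3 + 1 + 5 = 3  ✗
4 ≤ 5 ≤ 6 (triangle on l)
L = 5 + 1 + 5 = 11 (odd)

m_sum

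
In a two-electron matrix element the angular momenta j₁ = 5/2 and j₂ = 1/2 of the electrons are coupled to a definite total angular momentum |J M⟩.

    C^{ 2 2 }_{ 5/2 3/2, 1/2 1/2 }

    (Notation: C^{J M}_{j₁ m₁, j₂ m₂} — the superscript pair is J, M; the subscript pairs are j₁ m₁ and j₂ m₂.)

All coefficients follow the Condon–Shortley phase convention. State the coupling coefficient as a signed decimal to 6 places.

−√(1/6) = -0.408248

j₁+j₂−J=1  J+j₁−j₂=4  J−j₁+j₂=0  j₁+j₂+J+1=6
(j₁±m₁, j₂±m₂, J±M) = (4,1,1,0,4,0)
P² = 96
sum k=1..1:
  [1] −1/24 = -1/24
S = -1/24
C² = P²·S² = 1/6 ; C = -0.408248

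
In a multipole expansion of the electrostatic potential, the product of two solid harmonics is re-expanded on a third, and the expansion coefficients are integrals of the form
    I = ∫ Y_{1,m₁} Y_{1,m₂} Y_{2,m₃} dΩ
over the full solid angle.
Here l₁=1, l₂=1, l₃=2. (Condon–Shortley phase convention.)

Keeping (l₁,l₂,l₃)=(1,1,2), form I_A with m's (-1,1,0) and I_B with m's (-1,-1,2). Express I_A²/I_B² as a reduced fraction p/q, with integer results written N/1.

1/6

Same 1,1,2: normalisation and zero-m 3j drop out of the ratio.
A: Δ: 0! 2! 2! / 5! → 1/30; sum: t=0:+1/4 = 1/4; 3j²(1 1 2; -1 1 0) = Δ·Π!·Σ² = 1/30  (sign +1)
B: Δ: 0! 2! 2! / 5! → 1/30; sum: t=0:+1/4 = 1/4; 3j²(1 1 2; -1 -1 2) = Δ·Π!·Σ² = 1/5  (sign +1)
I_A²/I_B² = (1/30)/(1/5) = 1/6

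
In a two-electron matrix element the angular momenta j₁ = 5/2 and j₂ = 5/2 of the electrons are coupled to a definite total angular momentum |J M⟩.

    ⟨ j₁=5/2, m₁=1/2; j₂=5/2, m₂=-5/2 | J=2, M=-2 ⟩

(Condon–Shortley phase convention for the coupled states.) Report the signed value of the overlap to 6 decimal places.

+0.422577

j₁+j₂−J=3  J+j₁−j₂=2  J−j₁+j₂=2  j₁+j₂+J+1=8
(j₁±m₁, j₂±m₂, J±M) = (3,2,0,5,0,4)
P² = 720/7
sum k=0..0:
  [0] +1/24 = 1/24
S = 1/24
C² = P²·S² = 5/28 ; C = +0.422577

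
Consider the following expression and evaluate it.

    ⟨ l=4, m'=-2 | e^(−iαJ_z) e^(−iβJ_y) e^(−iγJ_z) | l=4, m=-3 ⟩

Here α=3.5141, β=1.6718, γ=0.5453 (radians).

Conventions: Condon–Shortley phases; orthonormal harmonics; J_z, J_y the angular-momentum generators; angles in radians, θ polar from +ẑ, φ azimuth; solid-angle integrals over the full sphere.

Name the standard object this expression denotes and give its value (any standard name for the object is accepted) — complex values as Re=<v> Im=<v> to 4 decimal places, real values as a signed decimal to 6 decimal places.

Wigner D-matrix element, Re=-0.3275 Im=0.3117

This is a Wigner D-matrix element — the rotation-matrix element ⟨l m'| R(α,β,γ) |l m⟩ in the angular-momentum basis.
Split into d^4_{-2,-3}(β=1.6718) × two z-phases.
c=cos(1.671800/2)=0.670510, s=sin(1.671800/2)=0.741900; N=√[2·720·1·5040]=2693.993318
The bounds max(0,m−m')=0 and min(l+m,l−m')=1 give 2 terms
  k=0: (−1)^1·2693.9933/(720)·0.6705^7·0.7419^1 = -0.169140
  k=1: (−1)^2·2693.9933/(240)·0.6705^5·0.7419^3 = +0.621225
d^4_{-2,-3}(1.6718) = -0.169140 +0.621225 = +0.452085
D = (+0.735078+0.677983i)·(+0.452085)·(-0.065058+0.997882i) = -0.327476+0.311673i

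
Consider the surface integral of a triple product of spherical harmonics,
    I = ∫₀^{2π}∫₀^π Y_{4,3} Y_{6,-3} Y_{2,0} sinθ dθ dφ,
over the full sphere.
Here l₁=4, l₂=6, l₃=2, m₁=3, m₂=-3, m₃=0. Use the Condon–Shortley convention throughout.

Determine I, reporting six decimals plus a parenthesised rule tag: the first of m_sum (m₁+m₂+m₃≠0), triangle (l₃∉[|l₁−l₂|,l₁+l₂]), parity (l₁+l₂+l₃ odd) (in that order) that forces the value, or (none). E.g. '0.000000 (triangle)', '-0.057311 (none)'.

m-sum 0 ✓  L=12 even ✓  2≤2≤10 ✓
Π(2lᵢ+1) = 9×13×5 = 585
triangle coeff Δ(4,6,2) = 1/6435
Σ_t [4,4]: t=4:+1/2304 = 1/2304
(3j)²=5/143 [(4 6 2; 0 0 0)], sign=+1
Σ_t [1,1]: t=1:−1/20160 = -1/20160
(3j)²=12/715 [(4 6 2; 3 -3 0)], sign=-1
⇒ 4πI² = 540/1573
I = (-1)√(540/1573/(4π)) = -0.16528277
No selection rule forces the value: the integral is nonzero (none).

-0.165283 (none)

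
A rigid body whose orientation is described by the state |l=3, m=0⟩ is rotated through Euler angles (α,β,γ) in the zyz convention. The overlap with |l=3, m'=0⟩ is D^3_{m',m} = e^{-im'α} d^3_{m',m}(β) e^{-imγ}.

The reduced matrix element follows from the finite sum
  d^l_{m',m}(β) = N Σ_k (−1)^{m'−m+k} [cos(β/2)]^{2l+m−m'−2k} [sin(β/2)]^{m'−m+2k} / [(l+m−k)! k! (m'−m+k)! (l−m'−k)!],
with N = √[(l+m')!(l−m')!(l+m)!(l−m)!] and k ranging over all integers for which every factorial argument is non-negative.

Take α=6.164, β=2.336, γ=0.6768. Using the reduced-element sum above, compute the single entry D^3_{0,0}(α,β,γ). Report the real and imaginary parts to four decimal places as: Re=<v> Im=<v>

Re=0.2081 Im=0.0000

Split into d^3_{0,0}(β=2.3360) × two z-phases.
Half-angle: c=0.391992, s=0.919968. N=√(6·6·6·6)=36.000000
Admissible k: 0..3 (factorial args all ≥0)
  k=0: (−1)^0·36.0000/(36)·0.3920^6·0.9200^0 = +0.003628
  k=1: (−1)^1·36.0000/(4)·0.3920^4·0.9200^2 = -0.179845
  k=2: (−1)^2·36.0000/(4)·0.3920^2·0.9200^4 = +0.990580
  k=3: (−1)^3·36.0000/(36)·0.3920^0·0.9200^6 = -0.606230
d^3_{0,0}(2.3360) = +0.003628 -0.179845 +0.990580 -0.606230 = +0.208132
Attach z-rotation phases: D = e^{-i(0)(6.1640)}·(+0.208132)·e^{-i(0)(0.6768)} = +0.208132+0.000000i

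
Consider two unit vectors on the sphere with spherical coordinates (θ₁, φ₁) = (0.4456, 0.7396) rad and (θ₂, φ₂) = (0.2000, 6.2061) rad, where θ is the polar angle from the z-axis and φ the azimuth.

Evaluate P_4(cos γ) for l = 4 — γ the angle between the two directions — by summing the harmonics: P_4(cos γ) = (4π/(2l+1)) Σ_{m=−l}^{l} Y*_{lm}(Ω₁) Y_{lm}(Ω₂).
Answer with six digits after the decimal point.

0.499821

Term-by-term m-sum for l=4 (normalisation 4π/9 = 1.396263):
  term(m=-4) = -0.000010-0.000001i   from Y*(Ω₁)=-0.015015+0.002782i, Y(Ω₂)=+0.000657+0.000209i
  term(m=-3) = -0.000670+0.000555i   from Y*(Ω₁)=-0.054581+0.072096i, Y(Ω₂)=+0.009363+0.002205i
  term(m=-2) = -0.001380+0.022027i   from Y*(Ω₁)=+0.026713+0.290819i, Y(Ω₂)=+0.074677+0.011605i
  term(m=-1) = +0.116647+0.124184i   from Y*(Ω₁)=+0.366941+0.334781i, Y(Ω₂)=+0.341989+0.026415i
  term(m=+0) = +0.128798+0.000000i   from Y*(Ω₁)=+0.188015-0.000000i, Y(Ω₂)=+0.685040+0.000000i
  term(m=+1) = +0.116647-0.124184i   from Y*(Ω₁)=-0.366941+0.334781i, Y(Ω₂)=-0.341989+0.026415i
  term(m=+2) = -0.001380-0.022027i   from Y*(Ω₁)=+0.026713-0.290819i, Y(Ω₂)=+0.074677-0.011605i
  term(m=+3) = -0.000670-0.000555i   from Y*(Ω₁)=+0.054581+0.072096i, Y(Ω₂)=-0.009363+0.002205i
  term(m=+4) = -0.000010+0.000001i   from Y*(Ω₁)=-0.015015-0.002782i, Y(Ω₂)=+0.000657-0.000209i
Total Σ_m = +0.357970-0.000000i. Multiply by 1.396263: +0.499821-0.000000i. P_4(cos γ) = 0.499821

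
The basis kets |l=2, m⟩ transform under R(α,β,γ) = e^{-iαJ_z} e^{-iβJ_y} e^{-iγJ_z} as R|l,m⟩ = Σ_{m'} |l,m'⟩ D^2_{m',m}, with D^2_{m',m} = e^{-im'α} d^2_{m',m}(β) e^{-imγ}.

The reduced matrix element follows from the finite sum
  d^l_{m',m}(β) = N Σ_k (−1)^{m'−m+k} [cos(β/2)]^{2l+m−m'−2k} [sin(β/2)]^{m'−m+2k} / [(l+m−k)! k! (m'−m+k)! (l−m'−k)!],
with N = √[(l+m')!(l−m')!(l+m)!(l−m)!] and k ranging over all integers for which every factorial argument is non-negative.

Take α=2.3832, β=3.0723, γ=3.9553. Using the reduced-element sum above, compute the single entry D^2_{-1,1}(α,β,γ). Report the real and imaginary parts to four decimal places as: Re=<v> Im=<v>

Re=0.0013 Im=0.9940

Split into d^2_{-1,1}(β=3.0723) × two z-phases.
Half-angle: c=0.034639, s=0.999400. N=√(1·6·6·1)=6.000000
k: max(0,(1)−(-1))=2 … min(2+(1),2−(-1))=3
  k=2: (−1)^0·6.0000/(2)·0.0346^2·0.9994^2 = +0.003595
  k=3: (−1)^1·6.0000/(6)·0.0346^0·0.9994^4 = -0.997602
d^2_{-1,1}(3.0723) = +0.003595 -0.997602 = -0.994006
Attach z-rotation phases: D = e^{-i(-1)(2.3832)}·(-0.994006)·e^{-i(1)(3.9553)} = +0.001296+0.994005i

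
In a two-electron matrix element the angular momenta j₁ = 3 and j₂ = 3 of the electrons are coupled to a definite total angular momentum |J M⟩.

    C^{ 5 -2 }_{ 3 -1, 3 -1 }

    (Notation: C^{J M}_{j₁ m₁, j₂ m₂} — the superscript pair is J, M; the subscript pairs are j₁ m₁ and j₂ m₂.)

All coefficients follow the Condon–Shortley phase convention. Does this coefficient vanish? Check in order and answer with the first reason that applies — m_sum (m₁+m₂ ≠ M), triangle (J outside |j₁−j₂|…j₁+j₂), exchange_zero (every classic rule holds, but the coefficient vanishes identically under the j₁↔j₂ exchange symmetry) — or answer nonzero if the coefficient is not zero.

m-sum: m₁+m₂ = -1+(-1) = -2, M = -2  ✓
triangle: |j₁−j₂| = 0 ≤ J = 5 ≤ j₁+j₂ = 6  ✓
exchange: j₁=j₂ and m₁=m₂, and (−1)^(j₁+j₂−J) = (−1)^1 = −1 forces ⟨j₁m₁;j₂m₂|JM⟩ = −⟨j₂m₂;j₁m₁|JM⟩ = −⟨j₁m₁;j₂m₂|JM⟩ ⇒ the coefficient vanishes identically
Racah sum check: Σ_k collapses to 0 ⇒ CG = 0

exchange_zero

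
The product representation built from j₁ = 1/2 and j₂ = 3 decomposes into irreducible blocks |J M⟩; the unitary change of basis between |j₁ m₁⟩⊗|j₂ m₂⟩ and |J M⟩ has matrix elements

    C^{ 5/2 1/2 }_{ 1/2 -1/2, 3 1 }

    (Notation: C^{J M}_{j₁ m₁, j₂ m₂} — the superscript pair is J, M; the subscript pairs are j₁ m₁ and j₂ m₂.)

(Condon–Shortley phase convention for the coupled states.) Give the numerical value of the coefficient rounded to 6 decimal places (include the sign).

-0.755929

triangle: 1!*0!*5!/7! = 120/5040
(j±m)!: 0!*1!*4!*2!*3!*2! = 576
prefactor² = (2J+1)*Δ*N² = 576/7
  k=1: −1/(1!*0!*0!*3!*0!*2!) = -1/12
Σ = -1/12  ⇒  CG² = 576/7*(-1/12)² = 4/7
CG = −√(4/7) = -0.755929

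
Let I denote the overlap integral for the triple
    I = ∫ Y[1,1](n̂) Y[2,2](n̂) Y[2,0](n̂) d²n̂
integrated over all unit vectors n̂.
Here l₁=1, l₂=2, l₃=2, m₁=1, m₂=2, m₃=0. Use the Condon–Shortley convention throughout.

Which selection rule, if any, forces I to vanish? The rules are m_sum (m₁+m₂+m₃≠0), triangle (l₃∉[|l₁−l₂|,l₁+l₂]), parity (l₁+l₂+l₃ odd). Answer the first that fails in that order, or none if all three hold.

m_sum

m₁+m₂+m₃ = 1 + 2 + 0 = 3  ✗
triangle: |1−2|=1 ≤ l₃=2 ≤ 1+2=3
parity: l₁+l₂+l₃ = 5 is odd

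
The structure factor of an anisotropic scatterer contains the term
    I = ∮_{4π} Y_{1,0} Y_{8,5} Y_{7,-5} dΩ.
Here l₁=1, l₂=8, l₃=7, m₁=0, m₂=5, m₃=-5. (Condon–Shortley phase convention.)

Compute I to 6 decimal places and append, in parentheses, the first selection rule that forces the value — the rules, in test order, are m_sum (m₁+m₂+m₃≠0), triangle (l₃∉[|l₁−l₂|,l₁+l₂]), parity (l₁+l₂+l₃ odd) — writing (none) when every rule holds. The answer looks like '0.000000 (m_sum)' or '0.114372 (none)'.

m-sum 0 ✓  L=16 even ✓  7≤7≤9 ✓
Π(2lᵢ+1) = 3×17×15 = 765
triangle coeff Δ(1,8,7) = 1/2040
Σ_t [1,1]: t=1:−1/25401600 = -1/25401600
(3j)²=8/255 [(1 8 7; 0 0 0)], sign=+1
Σ_t [1,1]: t=1:−1/958003200 = -1/958003200
(3j)²=13/680 [(1 8 7; 0 5 -5)], sign=-1
⇒ 4πI² = 39/85
I = (-1)√(39/85/(4π)) = -0.19108118
No selection rule forces the value: the integral is nonzero (none).

-0.191081 (none)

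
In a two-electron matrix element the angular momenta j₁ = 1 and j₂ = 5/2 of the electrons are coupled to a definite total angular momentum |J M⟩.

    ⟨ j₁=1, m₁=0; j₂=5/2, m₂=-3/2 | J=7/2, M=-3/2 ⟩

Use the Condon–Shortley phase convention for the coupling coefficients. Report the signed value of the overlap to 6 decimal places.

j₁+j₂−J=0  J+j₁−j₂=2  J−j₁+j₂=5  j₁+j₂+J+1=8
(j₁±m₁, j₂±m₂, J±M) = (1,1,1,4,2,5)
P² = 1920/7
sum k=0..0:
  [0] +1/24 = 1/24
S = 1/24
C² = P²·S² = 10/21 ; C = +0.690066

+0.690066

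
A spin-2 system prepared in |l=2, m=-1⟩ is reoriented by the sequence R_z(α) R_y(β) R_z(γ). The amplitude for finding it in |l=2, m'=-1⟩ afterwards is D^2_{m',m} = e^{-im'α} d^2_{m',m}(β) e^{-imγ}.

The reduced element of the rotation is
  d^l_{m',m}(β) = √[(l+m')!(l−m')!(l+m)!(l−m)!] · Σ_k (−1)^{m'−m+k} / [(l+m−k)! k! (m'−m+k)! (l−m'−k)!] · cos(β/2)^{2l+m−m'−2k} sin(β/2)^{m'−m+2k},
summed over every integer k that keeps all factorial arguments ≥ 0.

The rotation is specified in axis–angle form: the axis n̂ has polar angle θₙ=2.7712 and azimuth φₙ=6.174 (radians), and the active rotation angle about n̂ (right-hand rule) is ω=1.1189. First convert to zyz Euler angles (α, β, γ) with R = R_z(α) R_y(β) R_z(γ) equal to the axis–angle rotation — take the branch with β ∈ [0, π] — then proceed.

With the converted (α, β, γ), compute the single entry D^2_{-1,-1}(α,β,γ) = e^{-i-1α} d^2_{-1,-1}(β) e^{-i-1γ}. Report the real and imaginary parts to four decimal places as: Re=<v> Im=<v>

Axis–angle → zyz. n̂ = (sinθₙcosφₙ, sinθₙsinφₙ, cosθₙ) = (+0.359826, -0.039445, -0.932185), ω = 1.1189.
R = I cosω + sinω [n̂]ₓ + (1−cosω) n̂n̂ᵀ gives
  R = [+0.509609, +0.830618, -0.224439; -0.846609, +0.437549, -0.302993; -0.153469, +0.344420, +0.926187]
β = atan2(√(R₁₃²+R₂₃²), R₃₃) = 0.386625; α = atan2(R₂₃, R₁₃) mod 2π = 4.074841; γ = atan2(R₃₂, −R₃₁) mod 2π = 1.151619
First d^2_{-1,-1}(β=0.3866), then the phase factors e^{-i(-1)α} and e^{-i(-1)γ}:
Half-angle: c=0.981373, s=0.192111. N=√(1·6·1·6)=6.000000
The bounds max(0,m−m')=0 and min(l+m,l−m')=1 give 2 terms
  k=0: (−1)^0·6.0000/(6)·0.9814^4·0.1921^0 = +0.927549
  k=1: (−1)^1·6.0000/(2)·0.9814^2·0.1921^2 = -0.106633
d^2_{-1,-1}(0.3866) = +0.927549 -0.106633 = +0.820915
Phases: e^{-i·(-1)·4.0748}=-0.595227-0.803558i, e^{-i·(-1)·1.1516}=+0.407009+0.913424i ⇒ D=+0.403666-0.714812i

Re=0.4037 Im=-0.7148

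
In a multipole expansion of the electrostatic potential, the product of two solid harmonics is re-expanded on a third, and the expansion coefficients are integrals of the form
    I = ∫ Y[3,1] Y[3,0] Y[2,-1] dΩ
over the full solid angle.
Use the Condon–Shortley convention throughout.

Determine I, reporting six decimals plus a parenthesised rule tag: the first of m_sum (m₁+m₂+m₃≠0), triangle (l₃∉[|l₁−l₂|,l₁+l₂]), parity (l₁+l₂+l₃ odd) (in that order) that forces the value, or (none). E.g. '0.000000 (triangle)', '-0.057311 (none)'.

-0.059471 (none)

Rules hold: Σm=0, L=8 even, 0≤2≤6.
N = 7·7·5 = 245
Δ = 4!·2!·2!/9! = 1/3780
Racah Σ t=1..3: t=1:−1/24 t=2:+1/4 t=3:−1/24 = 1/6
⇒ 3j(3 3 2; 0 0 0)² = 4/105, sgn +1
Racah Σ t=1..2: t=1:−1/12 t=2:+1/8 = 1/24
⇒ 3j(3 3 2; 1 0 -1)² = 1/210, sgn -1
4πI² = N·(3j₀)²·(3jₘ)² = 2/45
I = -1·√(0.0444444/4π) = -0.05947080
No selection rule forces the value: the integral is nonzero (none).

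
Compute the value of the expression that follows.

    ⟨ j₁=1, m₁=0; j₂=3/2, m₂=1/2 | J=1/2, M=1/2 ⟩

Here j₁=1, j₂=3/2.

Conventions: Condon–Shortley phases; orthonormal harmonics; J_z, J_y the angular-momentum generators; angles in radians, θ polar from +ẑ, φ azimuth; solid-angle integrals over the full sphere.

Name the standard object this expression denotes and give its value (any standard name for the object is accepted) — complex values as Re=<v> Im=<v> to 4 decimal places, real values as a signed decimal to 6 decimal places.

This is a Clebsch–Gordan (vector-coupling) coefficient.
triangle: 2!*0!*1!/4! = 2/24
(j±m)!: 1!*1!*2!*1!*1!*0! = 2
prefactor² = (2J+1)*Δ*N² = 1/3
  k=1: −1/(1!*1!*0!*1!*0!*0!) = -1
Σ = -1  ⇒  CG² = 1/3*(-1)² = 1/3
CG = −√(1/3) = -0.577350

Clebsch–Gordan coefficient, −√(1/3) ≈ -0.577350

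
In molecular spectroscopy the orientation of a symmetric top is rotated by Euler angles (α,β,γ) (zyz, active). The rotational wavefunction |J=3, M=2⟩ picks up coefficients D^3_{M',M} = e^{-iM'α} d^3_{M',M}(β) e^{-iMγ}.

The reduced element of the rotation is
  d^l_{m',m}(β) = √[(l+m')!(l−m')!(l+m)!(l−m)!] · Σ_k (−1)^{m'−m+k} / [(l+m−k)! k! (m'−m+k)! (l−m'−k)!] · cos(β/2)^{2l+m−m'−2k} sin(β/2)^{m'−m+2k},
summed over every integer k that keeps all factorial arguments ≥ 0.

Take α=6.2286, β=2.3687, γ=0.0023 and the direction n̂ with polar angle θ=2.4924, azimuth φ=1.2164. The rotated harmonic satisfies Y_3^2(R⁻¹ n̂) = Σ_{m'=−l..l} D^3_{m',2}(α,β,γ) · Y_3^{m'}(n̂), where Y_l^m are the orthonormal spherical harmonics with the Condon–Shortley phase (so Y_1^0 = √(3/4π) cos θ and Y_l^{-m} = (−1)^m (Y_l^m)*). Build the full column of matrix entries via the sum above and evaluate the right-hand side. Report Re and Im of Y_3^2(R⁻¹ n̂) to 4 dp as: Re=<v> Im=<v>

Need the full column D^3_{m',2} for m'=−3..3 at α=6.2286, β=2.3687, γ=0.0023.
cos(β/2)=0.376899, sin(β/2)=0.926254
d^3_{-3,2}: single k=5 term ⇒ +0.629437;  D = +0.620537-0.105469i
d^3_{-2,2}: k∈[4..5] ⇒ +0.522807 -0.631512 = -0.108705;  D = -0.108002+0.012341i
d^3_{-1,2}: k∈[3..4] ⇒ +0.269089 -0.812599 = -0.543510;  D = -0.542558+0.032149i
d^3_{0,2}: k∈[2..3] ⇒ +0.094825 -0.572706 = -0.477882;  D = -0.477876+0.002198i
d^3_{1,2}: k∈[1..2] ⇒ +0.022277 -0.269089 = -0.246812;  D = -0.246504-0.012332i
d^3_{2,2}: k∈[0..1] ⇒ +0.002866 -0.086563 = -0.083696;  D = -0.083239-0.008736i
d^3_{3,2}: single k=0 term ⇒ -0.017256;  D = -0.017038-0.002735i
Y_3^{m'}(θ=2.4924,φ=1.2164) and Σ D·Y over m':
  (+0.6205-0.1055i)·(-0.0806+0.0448i)  (-0.1080+0.0123i)·(+0.2259+0.1937i)  (-0.5426+0.0321i)·(+0.1473-0.3981i)  (-0.4779+0.0022i)·(-0.0513+0.0000i)  (-0.2465-0.0123i)·(-0.1473-0.3981i)  (-0.0832-0.0087i)·(+0.2259-0.1937i)  (-0.0170-0.0027i)·(+0.0806+0.0448i)
Y_3^2(R⁻¹ n̂) = -0.104989+0.351905i

Re=-0.1050 Im=0.3519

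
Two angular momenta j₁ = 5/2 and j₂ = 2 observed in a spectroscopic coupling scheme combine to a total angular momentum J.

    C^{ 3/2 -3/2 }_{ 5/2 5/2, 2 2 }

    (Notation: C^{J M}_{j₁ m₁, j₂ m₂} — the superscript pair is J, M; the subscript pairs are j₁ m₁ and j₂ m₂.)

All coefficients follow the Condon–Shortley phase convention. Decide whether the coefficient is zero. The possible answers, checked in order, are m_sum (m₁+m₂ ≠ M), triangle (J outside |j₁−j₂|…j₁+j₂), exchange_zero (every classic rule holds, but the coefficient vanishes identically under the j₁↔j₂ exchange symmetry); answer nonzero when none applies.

m_sum

m-sum: m₁+m₂ = 5/2+2 = 9/2, M = -3/2  ✗ ⇒ coefficient is 0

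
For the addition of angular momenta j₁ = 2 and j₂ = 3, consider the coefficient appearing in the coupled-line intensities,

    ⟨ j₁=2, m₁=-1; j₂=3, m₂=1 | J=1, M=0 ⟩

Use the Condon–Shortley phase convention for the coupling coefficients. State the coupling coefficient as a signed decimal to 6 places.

j₁+j₂−J=4  J+j₁−j₂=0  J−j₁+j₂=2  j₁+j₂+J+1=7
(j₁±m₁, j₂±m₂, J±M) = (1,3,4,2,1,1)
P² = 288/35
sum k=3..3:
  [3] −1/6 = -1/6
S = -1/6
C² = P²·S² = 8/35 ; C = -0.478091

-0.478091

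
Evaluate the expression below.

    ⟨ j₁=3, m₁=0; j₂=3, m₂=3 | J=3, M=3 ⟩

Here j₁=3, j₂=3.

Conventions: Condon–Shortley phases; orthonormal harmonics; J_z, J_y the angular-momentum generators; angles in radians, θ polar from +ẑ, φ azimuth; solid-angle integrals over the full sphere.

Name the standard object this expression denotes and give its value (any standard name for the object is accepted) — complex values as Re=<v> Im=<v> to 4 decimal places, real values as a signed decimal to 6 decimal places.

This is a Clebsch–Gordan (vector-coupling) coefficient.
√[7·3!3!3!/10! · 3!3!6!0!6!0!] = √(7776)
  +(−1)^3/∏(3,0,0,3,3,0)! = -1/216  (running -1/216)
⟨..|..⟩ = √(7776)·(-1/216) = -0.408248

Clebsch–Gordan coefficient, −√(1/6) ≈ -0.408248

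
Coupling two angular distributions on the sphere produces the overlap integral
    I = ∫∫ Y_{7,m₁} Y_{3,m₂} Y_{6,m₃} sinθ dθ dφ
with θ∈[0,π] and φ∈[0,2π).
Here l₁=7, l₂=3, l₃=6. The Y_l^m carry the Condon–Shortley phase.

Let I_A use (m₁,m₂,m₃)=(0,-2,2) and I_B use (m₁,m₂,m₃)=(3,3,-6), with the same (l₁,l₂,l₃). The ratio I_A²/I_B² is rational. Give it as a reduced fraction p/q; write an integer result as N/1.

3500/99

Same 7,3,6: normalisation and zero-m 3j drop out of the ratio.
A: Δ: 4! 10! 2! / 17! → 1/2042040; sum: t=0:+1/725760 t=1:−1/207360 = -1/290304; 3j²(7 3 6; 0 -2 2) = Δ·Π!·Σ² = 125/7293  (sign -1)
B: Δ: 4! 10! 2! / 17! → 1/2042040; sum: t=4:+1/174182400 = 1/174182400; 3j²(7 3 6; 3 3 -6) = Δ·Π!·Σ² = 3/6188  (sign +1)
I_A²/I_B² = (125/7293)/(3/6188) = 3500/99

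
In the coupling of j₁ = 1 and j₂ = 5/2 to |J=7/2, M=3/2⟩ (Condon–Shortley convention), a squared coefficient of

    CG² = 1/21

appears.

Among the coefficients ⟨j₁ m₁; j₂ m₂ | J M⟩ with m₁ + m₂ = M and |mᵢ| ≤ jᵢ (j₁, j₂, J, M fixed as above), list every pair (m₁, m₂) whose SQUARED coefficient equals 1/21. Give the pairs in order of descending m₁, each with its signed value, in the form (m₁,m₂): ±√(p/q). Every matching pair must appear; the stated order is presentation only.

(-1,5/2): +√(1/21)

Admissible pairs with m₁+m₂ = M = 3/2: (-1,5/2), (0,3/2), (1,1/2)
  (m₁,m₂)=(1,1/2): CG² = 10/21, CG = +√(10/21)
  (m₁,m₂)=(0,3/2): CG² = 10/21, CG = +√(10/21)
  (m₁,m₂)=(-1,5/2): CG² = 1/21, CG = +√(1/21)   ← matches the target
Pairs with CG² = 1/21: (-1,5/2): +√(1/21)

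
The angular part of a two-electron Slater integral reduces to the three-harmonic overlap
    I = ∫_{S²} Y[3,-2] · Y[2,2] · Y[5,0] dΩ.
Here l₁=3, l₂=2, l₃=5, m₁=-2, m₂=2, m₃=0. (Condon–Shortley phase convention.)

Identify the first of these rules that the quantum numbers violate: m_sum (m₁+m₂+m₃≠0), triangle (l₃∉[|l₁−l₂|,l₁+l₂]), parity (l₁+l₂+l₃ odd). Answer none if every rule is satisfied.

none

azimuthal sum: -2 + 2 + 0 = 0  ✓
1 ≤ 5 ≤ 5 (triangle on l)  ✓
L = 3 + 2 + 5 = 10 (even)  ✓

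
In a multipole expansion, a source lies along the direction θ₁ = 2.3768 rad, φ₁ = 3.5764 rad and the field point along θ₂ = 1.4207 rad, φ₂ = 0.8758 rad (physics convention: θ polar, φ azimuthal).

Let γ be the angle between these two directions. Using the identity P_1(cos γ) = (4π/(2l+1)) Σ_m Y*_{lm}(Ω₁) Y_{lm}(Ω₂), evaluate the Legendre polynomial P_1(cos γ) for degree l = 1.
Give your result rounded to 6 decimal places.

Expand P_1 via completeness: Σ_{m} conj(Y_{1,m}) at Ω₁ times Y_{1,m} at Ω₂ —
  m=-1: (-0.21696 - 0.10077j) × (0.21876 - 0.26238j) = -0.07390 + 0.03488j  (running Σ = -0.07390 + 0.03488j)
  m=0: (-0.35254 + 0.00000j) × (0.07306 + 0.00000j) = -0.02576 + 0.00000j  (running Σ = -0.09966 + 0.03488j)
  m=1: (0.21696 - 0.10077j) × (-0.21876 - 0.26238j) = -0.07390 - 0.03488j  (running Σ = -0.17356 + 0.00000j)
Accumulated sum -0.17356 + 0.00000j; after 4π/(2l+1) scaling, -0.72700 + 0.00000j ⇒ P_1 = -0.726998

-0.726998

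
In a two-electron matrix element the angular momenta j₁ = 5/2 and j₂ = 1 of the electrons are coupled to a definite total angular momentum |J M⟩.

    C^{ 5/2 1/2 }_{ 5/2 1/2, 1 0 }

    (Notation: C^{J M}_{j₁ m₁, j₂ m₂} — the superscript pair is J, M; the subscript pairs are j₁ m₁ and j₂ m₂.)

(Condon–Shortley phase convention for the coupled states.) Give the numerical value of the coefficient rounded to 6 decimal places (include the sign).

+0.169031

j₁+j₂−J=1  J+j₁−j₂=4  J−j₁+j₂=1  j₁+j₂+J+1=7
(j₁±m₁, j₂±m₂, J±M) = (3,2,1,1,3,2)
P² = 144/35
sum k=0..1:
  [0] +1/4 = 1/4
  [1] −1/6 = -1/6
S = 1/12
C² = P²·S² = 1/35 ; C = +0.169031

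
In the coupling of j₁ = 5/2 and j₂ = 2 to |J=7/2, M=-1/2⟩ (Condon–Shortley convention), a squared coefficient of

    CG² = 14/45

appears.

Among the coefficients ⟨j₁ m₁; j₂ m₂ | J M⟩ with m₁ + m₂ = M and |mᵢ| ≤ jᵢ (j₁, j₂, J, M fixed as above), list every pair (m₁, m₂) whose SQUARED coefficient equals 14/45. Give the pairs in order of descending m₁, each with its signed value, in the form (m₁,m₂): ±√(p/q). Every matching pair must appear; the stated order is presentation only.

Admissible pairs with m₁+m₂ = M = -1/2: (-5/2,2), (-3/2,1), (-1/2,0), (1/2,-1), (3/2,-2)
  (m₁,m₂)=(3/2,-2): CG² = 64/315, CG = +√(64/315)
  (m₁,m₂)=(1/2,-1): CG² = 14/45, CG = +√(14/45)   ← matches the target
  (m₁,m₂)=(-1/2,0): CG² = 4/105, CG = −√(4/105)
  (m₁,m₂)=(-3/2,1): CG² = 121/315, CG = −√(121/315)
  (m₁,m₂)=(-5/2,2): CG² = 4/63, CG = −√(4/63)
Pairs with CG² = 14/45: (1/2,-1): +√(14/45)

(1/2,-1): +√(14/45)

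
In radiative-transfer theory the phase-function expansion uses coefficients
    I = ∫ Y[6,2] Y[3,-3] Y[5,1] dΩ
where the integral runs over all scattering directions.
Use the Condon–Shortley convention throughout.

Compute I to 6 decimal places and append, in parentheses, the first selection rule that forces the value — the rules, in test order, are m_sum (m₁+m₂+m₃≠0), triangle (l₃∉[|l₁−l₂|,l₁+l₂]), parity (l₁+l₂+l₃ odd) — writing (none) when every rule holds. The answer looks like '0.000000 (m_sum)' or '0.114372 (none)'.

Rules hold: Σm=0, L=14 even, 3≤5≤9.
N = 13·7·11 = 1001
Δ = 4!·8!·2!/15! = 1/675675
Racah Σ t=1..3: t=1:−1/8640 t=2:+1/2304 t=3:−1/8640 = 7/34560
⇒ 3j(6 3 5; 0 0 0)² = 7/429, sgn -1
Racah Σ t=0..0: t=0:+1/27648 = 1/27648
⇒ 3j(6 3 5; 2 -3 1)² = 10/429, sgn +1
4πI² = N·(3j₀)²·(3jₘ)² = 490/1287
I = -1·√(0.38073/4π) = -0.17406195
No selection rule forces the value: the integral is nonzero (none).

-0.174062 (none)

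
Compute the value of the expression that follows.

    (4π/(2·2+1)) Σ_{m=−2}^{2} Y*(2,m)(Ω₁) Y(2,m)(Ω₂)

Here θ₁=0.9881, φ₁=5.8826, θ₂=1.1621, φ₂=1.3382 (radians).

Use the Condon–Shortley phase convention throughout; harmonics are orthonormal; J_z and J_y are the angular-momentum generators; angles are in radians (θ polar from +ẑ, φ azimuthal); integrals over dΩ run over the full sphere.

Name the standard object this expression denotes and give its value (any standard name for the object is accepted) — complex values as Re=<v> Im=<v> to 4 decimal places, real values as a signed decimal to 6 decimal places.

This sum is the spherical-harmonic addition theorem: it equals the Legendre polynomial P_l(cos γ) of the angle γ between the two directions.
Summing Y*_{l m}(θ₁,φ₁)·Y_{l m}(θ₂,φ₂) over m ∈ [−2, 2]; prefactor 4π/(2·2+1) = 2.513274:
  m=-2: Y*=(0.187403, -0.193410)  Y=(-0.290703, -0.145913)  product (-0.082699, 0.028880)
  m=-1: Y*=(0.326863, -0.138421)  Y=(0.064941, -0.274148)  product (-0.016721, -0.098598)
  m=+0: Y*=(-0.028885, -0.000000)  Y=(-0.165955, 0.000000)  product (0.004794, 0.000000)
  m=+1: Y*=(-0.326863, -0.138421)  Y=(-0.064941, -0.274148)  product (-0.016721, 0.098598)
  m=+2: Y*=(0.187403, 0.193410)  Y=(-0.290703, 0.145913)  product (-0.082699, -0.028880)
Accumulated sum (-0.194047, 0.000000); after 4π/(2l+1) scaling, (-0.487694, 0.000000) ⇒ P_2 = -0.487694

Legendre polynomial (addition theorem), -0.487694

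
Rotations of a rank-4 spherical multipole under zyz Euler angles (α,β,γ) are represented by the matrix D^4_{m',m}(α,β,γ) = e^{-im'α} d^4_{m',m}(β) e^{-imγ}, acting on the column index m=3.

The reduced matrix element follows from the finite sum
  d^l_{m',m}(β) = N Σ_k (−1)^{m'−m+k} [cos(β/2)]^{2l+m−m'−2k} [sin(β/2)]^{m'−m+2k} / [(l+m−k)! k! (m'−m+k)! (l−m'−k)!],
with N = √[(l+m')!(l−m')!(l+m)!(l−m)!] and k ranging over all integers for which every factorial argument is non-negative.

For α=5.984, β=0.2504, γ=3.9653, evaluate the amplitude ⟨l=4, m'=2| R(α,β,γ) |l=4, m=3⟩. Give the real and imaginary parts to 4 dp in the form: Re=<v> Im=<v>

Re=0.1253 Im=0.4022

Split into d^4_{2,3}(β=0.2504) × two z-phases.
Half-angle: c=0.992173, s=0.124873. N=√(720·2·5040·1)=2693.993318
The bounds max(0,m−m')=1 and min(l+m,l−m')=2 give 2 terms
  k=1: (−1)^0·2693.9933/(720)·0.9922^7·0.1249^1 = +0.442226
  k=2: (−1)^1·2693.9933/(240)·0.9922^5·0.1249^3 = -0.021015
d^4_{2,3}(0.2504) = +0.442226 -0.021015 = +0.421211
Attach z-rotation phases: D = e^{-i(2)(5.9840)}·(+0.421211)·e^{-i(3)(3.9653)} = +0.125263+0.402154i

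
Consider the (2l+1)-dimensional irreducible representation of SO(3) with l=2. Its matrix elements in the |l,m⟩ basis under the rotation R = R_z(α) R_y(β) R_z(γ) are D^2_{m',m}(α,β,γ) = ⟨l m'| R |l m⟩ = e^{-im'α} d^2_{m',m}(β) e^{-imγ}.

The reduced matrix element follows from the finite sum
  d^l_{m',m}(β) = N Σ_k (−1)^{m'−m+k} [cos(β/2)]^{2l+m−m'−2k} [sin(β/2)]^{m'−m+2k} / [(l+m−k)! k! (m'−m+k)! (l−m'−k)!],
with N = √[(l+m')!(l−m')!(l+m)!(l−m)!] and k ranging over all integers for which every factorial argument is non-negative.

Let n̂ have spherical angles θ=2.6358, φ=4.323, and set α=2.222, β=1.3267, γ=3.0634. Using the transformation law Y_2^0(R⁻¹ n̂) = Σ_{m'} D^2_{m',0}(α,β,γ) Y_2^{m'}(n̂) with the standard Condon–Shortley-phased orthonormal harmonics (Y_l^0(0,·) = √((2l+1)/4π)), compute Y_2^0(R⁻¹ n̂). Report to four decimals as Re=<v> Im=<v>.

Need the full column D^2_{m',0} for m'=−2..2 at α=2.2220, β=1.3267, γ=3.0634.
cos(β/2)=0.787934, sin(β/2)=0.615760
d^2_{-2,0}: single k=2 term ⇒ +0.576604;  D = -0.152903-0.555962i
d^2_{-1,0}: k∈[1..2] ⇒ +0.737830 -0.450609 = +0.287221;  D = -0.174098+0.228443i
d^2_{0,0}: k∈[0..2] ⇒ +0.385442 -0.941591 +0.143762 = -0.412387;  D = -0.412387+0.000000i
d^2_{1,0}: k∈[0..1] ⇒ -0.737830 +0.450609 = -0.287221;  D = +0.174098+0.228443i
d^2_{2,0}: single k=0 term ⇒ +0.576604;  D = -0.152903+0.555962i
Y_2^{m'}(θ=2.6358,φ=4.323) and Σ D·Y over m':
  (-0.1529-0.5560i)·(-0.0645-0.0637i)  (-0.1741+0.2284i)·(+0.1243-0.3029i)  (-0.4124+0.0000i)·(+0.4087+0.0000i)  (+0.1741+0.2284i)·(-0.1243-0.3029i)  (-0.1529+0.5560i)·(-0.0645+0.0637i)
Y_2^0(R⁻¹ n̂) = -0.124495-0.000000i

Re=-0.1245 Im=0.0000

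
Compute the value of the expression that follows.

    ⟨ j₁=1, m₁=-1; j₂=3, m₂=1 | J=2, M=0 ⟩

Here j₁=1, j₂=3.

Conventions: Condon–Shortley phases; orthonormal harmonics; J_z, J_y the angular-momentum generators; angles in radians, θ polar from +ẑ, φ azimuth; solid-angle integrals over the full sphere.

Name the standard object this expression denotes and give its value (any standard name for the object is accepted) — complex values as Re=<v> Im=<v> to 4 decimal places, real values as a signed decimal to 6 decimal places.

This is a Clebsch–Gordan (vector-coupling) coefficient.
√[5·2!0!4!/7! · 0!2!4!2!2!2!] = √(128/7)
  +(−1)^2/∏(2,0,0,2,0,2)! = 1/8  (running 1/8)
⟨..|..⟩ = √(128/7)·(1/8) = +0.534522

Clebsch–Gordan coefficient, +√(2/7) ≈ +0.534522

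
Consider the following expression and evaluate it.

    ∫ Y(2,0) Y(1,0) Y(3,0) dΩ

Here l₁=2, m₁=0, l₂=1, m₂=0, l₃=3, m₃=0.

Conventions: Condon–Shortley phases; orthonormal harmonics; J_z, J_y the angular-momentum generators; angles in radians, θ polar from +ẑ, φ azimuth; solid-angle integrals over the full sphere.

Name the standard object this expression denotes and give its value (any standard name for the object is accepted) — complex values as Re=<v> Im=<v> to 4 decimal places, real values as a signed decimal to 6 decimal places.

Gaunt coefficient, +0.247767

This is a Gaunt coefficient — the integral of a triple product of spherical harmonics over the sphere.
Checks pass: Σm=0; 6 even; l₃=3∈[1,3].
(2·2+1)(2·1+1)(2·3+1) = 105
Δ: 0! 4! 2! / 7! → 1/105
sum: t=0:+1/4 = 1/4
3j²(2 1 3; 0 0 0) = Δ·Π!·Σ² = 3/35  (sign -1)
(m-triple is (0,0,0) — same symbol as above.)
combine: 4πI² = 105·3/35·3/35 = 27/35
take √, sign +1: I = 0.24776670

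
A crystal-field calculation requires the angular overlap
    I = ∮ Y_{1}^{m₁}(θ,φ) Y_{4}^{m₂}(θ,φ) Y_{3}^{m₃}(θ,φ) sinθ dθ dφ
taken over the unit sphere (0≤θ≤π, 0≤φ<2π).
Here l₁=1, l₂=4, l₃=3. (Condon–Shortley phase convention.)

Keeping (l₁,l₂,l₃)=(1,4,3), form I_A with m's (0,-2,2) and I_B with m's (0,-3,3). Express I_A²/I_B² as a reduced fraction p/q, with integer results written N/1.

Same 1,4,3: normalisation and zero-m 3j drop out of the ratio.
A: Δ: 2! 0! 6! / 9! → 1/252; sum: t=1:−1/120 = -1/120; 3j²(1 4 3; 0 -2 2) = Δ·Π!·Σ² = 1/21  (sign +1)
B: Δ: 2! 0! 6! / 9! → 1/252; sum: t=1:−1/720 = -1/720; 3j²(1 4 3; 0 -3 3) = Δ·Π!·Σ² = 1/36  (sign -1)
I_A²/I_B² = (1/21)/(1/36) = 12/7

12/7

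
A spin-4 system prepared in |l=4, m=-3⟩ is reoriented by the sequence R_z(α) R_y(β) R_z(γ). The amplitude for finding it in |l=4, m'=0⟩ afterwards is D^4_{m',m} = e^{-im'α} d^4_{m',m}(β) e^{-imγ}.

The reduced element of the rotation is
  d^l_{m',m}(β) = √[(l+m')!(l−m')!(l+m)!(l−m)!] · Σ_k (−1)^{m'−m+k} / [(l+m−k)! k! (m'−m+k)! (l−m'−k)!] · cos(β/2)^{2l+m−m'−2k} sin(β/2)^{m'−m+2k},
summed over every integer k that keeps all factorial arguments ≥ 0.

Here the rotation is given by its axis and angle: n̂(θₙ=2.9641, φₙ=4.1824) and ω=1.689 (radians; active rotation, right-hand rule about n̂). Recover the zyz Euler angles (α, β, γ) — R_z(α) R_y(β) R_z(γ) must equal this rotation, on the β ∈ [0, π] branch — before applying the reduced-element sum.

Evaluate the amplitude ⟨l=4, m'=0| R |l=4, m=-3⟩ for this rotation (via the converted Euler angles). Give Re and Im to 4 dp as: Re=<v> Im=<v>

Re=0.0155 Im=-0.0204

Axis–angle → zyz. n̂ = (sinθₙcosφₙ, sinθₙsinφₙ, cosθₙ) = (-0.089256, -0.152340, -0.984289), ω = 1.6890.
R = I cosω + sinω [n̂]ₓ + (1−cosω) n̂n̂ᵀ gives
  R = [-0.109022, +0.992622, -0.053062; -0.962220, -0.091984, +0.256263; +0.249492, +0.078996, +0.965149]
β = atan2(√(R₁₃²+R₂₃²), R₃₃) = 0.264782; α = atan2(R₂₃, R₁₃) mod 2π = 1.774973; γ = atan2(R₃₂, −R₃₁) mod 2π = 2.834951
Split into d^4_{0,-3}(β=0.2648) × two z-phases.
With c≡cos(β/2)=0.991249 and s≡sin(β/2)=0.132005, N=[24·24·1·5040]^{1/2}=1703.830978
Admissible k: 0..1 (factorial args all ≥0)
  k=0: (−1)^3·1703.8310/(144)·0.9912^5·0.1320^3 = -0.026046
  k=1: (−1)^4·1703.8310/(144)·0.9912^3·0.1320^5 = +0.000462
d^4_{0,-3}(0.2648) = -0.026046 +0.000462 = -0.025584
Phases: e^{-i·(0)·1.7750}=+1.000000+0.000000i, e^{-i·(-3)·2.8350}=-0.605880+0.795556i ⇒ D=+0.015501-0.020354i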